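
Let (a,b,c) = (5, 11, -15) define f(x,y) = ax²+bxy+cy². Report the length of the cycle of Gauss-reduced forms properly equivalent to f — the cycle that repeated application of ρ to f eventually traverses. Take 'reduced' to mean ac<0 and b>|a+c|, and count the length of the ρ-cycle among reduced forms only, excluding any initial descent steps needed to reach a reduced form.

D = 421, ⌊√D⌋ = 20
river: ρ → (-15,19,1)
river: ρ → (1,19,-15)
river: ρ → (-15,11,5)
river: ρ → (5,19,-3)
river: ρ → (-3,17,11)
river: ρ → (11,5,-9)
river: ρ → (-9,13,7)
river: ρ → (7,15,-7)
river: ρ → (-7,13,9)
river: ρ → (9,5,-11)
river: ρ → (-11,17,3)
river: ρ → (3,19,-5)
river: ρ → (-5,11,15)
river: ρ → (15,19,-1)
river: ρ → (-1,19,15)
river: ρ → (15,11,-5)
river: ρ → (-5,19,3)
river: ρ → (3,17,-11)
river: ρ → (-11,5,9)
river: ρ → (9,13,-7)
river: ρ → (-7,15,7)
river: ρ → (7,13,-9)
river: ρ → (-9,5,11)
river: ρ → (11,17,-3)
river: ρ → (-3,19,5)
river: ρ → (5,11,-15)
ρ-cycle length = 26 (tail of 0 descent steps not counted)

26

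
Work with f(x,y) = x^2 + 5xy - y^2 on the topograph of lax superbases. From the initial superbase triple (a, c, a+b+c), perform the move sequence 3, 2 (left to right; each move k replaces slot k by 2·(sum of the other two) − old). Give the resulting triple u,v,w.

start (1,-1,5) = (f(1,0),f(0,1),f(1,1))
replace slot 3: 2·(1+(-1)) − 5 = -5 → (1,-1,-5)
replace slot 2: 2·(1+(-5)) − (-1) = -7 → (1,-7,-5)

1,-7,-5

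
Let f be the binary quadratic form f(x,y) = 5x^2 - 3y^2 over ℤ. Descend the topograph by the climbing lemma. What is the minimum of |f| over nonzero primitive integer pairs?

descent: ρ → (-3,6,2)  [lands on river]
river: ρ → (2,6,-3)
closes: descent 1, river 2
min |a| on river = 2

2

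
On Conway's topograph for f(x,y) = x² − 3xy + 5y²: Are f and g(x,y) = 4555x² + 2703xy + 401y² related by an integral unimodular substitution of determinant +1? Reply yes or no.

D₁ = -11, D₂ = -11
f: translate: b→1 (≡-3 mod 2), so (1,-3,5)→(1,1,3)
f: reduced (well bottom): (1,1,3) with a≤c, −a<b≤a
g: flip: (4555,2703,401)→(401,-2703,4555)
g: translate: b→-297 (≡-2703 mod 802), so (401,-2703,4555)→(401,-297,55)
g: flip: (401,-297,55)→(55,297,401)
g: translate: b→-33 (≡297 mod 110), so (55,297,401)→(55,-33,5)
g: flip: (55,-33,5)→(5,33,55)
g: translate: b→3 (≡33 mod 10), so (5,33,55)→(5,3,1)
g: flip: (5,3,1)→(1,-3,5)
g: translate: b→1 (≡-3 mod 2), so (1,-3,5)→(1,1,3)
g: reduced (well bottom): (1,1,3) with a≤c, −a<b≤a
reduced forms (1, 1, 3) vs (1, 1, 3) ⇒ equivalent

yes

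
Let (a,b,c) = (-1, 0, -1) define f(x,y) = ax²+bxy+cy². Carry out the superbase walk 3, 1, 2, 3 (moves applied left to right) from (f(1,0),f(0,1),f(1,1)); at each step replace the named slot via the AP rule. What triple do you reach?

start (-1,-1,-2) = (f(1,0),f(0,1),f(1,1))
replace slot 3: 2·((-1)+(-1)) − (-2) = -2 → (-1,-1,-2)
replace slot 1: 2·((-1)+(-2)) − (-1) = -5 → (-5,-1,-2)
replace slot 2: 2·((-5)+(-2)) − (-1) = -13 → (-5,-13,-2)
replace slot 3: 2·((-5)+(-13)) − (-2) = -34 → (-5,-13,-34)

-5,-13,-34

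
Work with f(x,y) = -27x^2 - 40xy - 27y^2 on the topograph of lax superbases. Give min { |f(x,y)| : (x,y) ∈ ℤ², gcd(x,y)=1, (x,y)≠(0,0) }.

translate: b→-14 (≡40 mod 54), so (27,40,27)→(27,-14,14)
flip: (27,-14,14)→(14,14,27)
reduced (well bottom): (14,14,27) with a≤c, −a<b≤a
well minimum |f| = |-14| = 14 (negative-definite)

14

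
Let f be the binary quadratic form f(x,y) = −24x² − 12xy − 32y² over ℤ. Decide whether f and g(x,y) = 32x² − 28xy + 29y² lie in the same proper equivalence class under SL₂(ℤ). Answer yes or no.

D₁ = -2928, D₂ = -2928
f is negative-definite; reduce −f:
−f: reduced (well bottom): (24,12,32) with a≤c, −a<b≤a
flip sign back: reduced form of f is (-24,-12,-32)
g: flip: (32,-28,29)→(29,28,32)
g: reduced (well bottom): (29,28,32) with a≤c, −a<b≤a
reduced forms (-24, -12, -32) vs (29, 28, 32) ⇒ inequivalent

no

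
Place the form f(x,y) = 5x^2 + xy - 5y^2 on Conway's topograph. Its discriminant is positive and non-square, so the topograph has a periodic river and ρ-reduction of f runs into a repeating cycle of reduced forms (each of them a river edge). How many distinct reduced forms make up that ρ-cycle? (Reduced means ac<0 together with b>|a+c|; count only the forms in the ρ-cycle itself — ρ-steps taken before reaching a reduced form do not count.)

D = 101, ⌊√D⌋ = 10
river: ρ → (-5,9,1)
river: ρ → (1,9,-5)
river: ρ → (-5,1,5)
river: ρ → (5,9,-1)
river: ρ → (-1,9,5)
river: ρ → (5,1,-5)
ρ-cycle length = 6 (tail of 0 descent steps not counted)

6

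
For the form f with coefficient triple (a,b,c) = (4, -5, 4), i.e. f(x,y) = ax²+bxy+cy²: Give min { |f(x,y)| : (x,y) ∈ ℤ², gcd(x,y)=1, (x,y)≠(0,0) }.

translate: b→3 (≡-5 mod 8), so (4,-5,4)→(4,3,3)
flip: (4,3,3)→(3,-3,4)
translate: b→3 (≡-3 mod 6), so (3,-3,4)→(3,3,4)
reduced (well bottom): (3,3,4) with a≤c, −a<b≤a
well minimum = a = 3

3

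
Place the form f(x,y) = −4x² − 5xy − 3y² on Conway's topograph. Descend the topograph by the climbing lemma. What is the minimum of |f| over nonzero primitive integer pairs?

translate: b→-3 (≡5 mod 8), so (4,5,3)→(4,-3,2)
flip: (4,-3,2)→(2,3,4)
translate: b→-1 (≡3 mod 4), so (2,3,4)→(2,-1,3)
reduced (well bottom): (2,-1,3) with a≤c, −a<b≤a
well minimum |f| = |-2| = 2 (negative-definite)

2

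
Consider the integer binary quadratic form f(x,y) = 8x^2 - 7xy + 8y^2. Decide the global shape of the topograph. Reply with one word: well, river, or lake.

D = b²−4ac = (-7)² − 4·8·8 = -207
D < 0 ⇒ definite ⇒ every region one sign ⇒ single well

well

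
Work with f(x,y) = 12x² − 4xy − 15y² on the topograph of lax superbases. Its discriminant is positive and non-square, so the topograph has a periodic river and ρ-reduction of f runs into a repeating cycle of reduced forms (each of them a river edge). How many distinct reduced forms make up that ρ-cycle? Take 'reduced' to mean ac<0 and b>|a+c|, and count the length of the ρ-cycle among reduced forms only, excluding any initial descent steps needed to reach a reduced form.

D = 736, ⌊√D⌋ = 27
descent: ρ → (-15,4,12)  [lands on river]
river: ρ → (12,20,-7)
river: ρ → (-7,22,9)
river: ρ → (9,14,-15)
river: ρ → (-15,16,8)
river: ρ → (8,16,-15)
river: ρ → (-15,14,9)
river: ρ → (9,22,-7)
river: ρ → (-7,20,12)
river: ρ → (12,4,-15)
river: ρ → (-15,26,1)
river: ρ → (1,26,-15)
ρ-cycle length = 12 (tail of 1 descent step not counted)

12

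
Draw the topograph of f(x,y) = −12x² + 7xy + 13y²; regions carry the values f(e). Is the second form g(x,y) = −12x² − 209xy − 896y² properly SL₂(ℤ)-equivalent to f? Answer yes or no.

D₁ = 673, D₂ = 673
river cycle of f (length 58): (13, 19, -6), (-6, 17, 16), (16, 15, -7), (-7, 13, 18), (18, 23, -2), (-2, 25, 6), (6, 23, -6), (-6, 25, 2), (2, 23, -18), (-18, 13, 7), … (48 more)
river cycle of g (length 58): (-12, 7, 13), (13, 19, -6), (-6, 17, 16), (16, 15, -7), (-7, 13, 18), (18, 23, -2), (-2, 25, 6), (6, 23, -6), (-6, 25, 2), (2, 23, -18), … (48 more)
cycles coincide ⇒ equivalent

yes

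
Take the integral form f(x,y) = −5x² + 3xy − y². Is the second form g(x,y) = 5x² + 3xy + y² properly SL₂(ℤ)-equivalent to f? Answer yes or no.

D₁ = -11, D₂ = -11
f is negative-definite; reduce −f:
−f: flip: (5,-3,1)→(1,3,5)
−f: translate: b→1 (≡3 mod 2), so (1,3,5)→(1,1,3)
−f: reduced (well bottom): (1,1,3) with a≤c, −a<b≤a
flip sign back: reduced form of f is (-1,-1,-3)
g: flip: (5,3,1)→(1,-3,5)
g: translate: b→1 (≡-3 mod 2), so (1,-3,5)→(1,1,3)
g: reduced (well bottom): (1,1,3) with a≤c, −a<b≤a
reduced forms (-1, -1, -3) vs (1, 1, 3) ⇒ inequivalent

no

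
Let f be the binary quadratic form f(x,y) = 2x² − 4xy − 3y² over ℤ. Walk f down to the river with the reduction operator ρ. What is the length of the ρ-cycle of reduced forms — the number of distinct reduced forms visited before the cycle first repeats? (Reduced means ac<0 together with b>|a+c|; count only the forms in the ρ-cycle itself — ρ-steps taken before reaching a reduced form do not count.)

D = 40, ⌊√D⌋ = 6
descent: ρ → (-3,4,2)  [lands on river]
river: ρ → (2,4,-3)
river: ρ → (-3,2,3)
river: ρ → (3,4,-2)
river: ρ → (-2,4,3)
river: ρ → (3,2,-3)
ρ-cycle length = 6 (tail of 1 descent step not counted)

6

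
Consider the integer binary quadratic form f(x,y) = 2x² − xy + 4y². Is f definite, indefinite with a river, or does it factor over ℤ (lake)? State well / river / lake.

D = b²−4ac = (-1)² − 4·2·4 = -31
D < 0 ⇒ definite ⇒ every region one sign ⇒ single well

well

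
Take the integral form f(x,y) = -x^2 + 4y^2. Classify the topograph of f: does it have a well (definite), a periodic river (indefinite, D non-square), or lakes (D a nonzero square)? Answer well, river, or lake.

D = b²−4ac = 0² − 4·(-1)·4 = 16
D = 4² is a perfect square ⇒ form factors over ℤ ⇒ lakes

lake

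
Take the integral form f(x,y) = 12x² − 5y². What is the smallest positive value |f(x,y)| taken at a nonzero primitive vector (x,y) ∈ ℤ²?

descent: ρ → (-5,10,7)  [lands on river]
river: ρ → (7,4,-8)
river: ρ → (-8,12,3)
river: ρ → (3,12,-8)
river: ρ → (-8,4,7)
river: ρ → (7,10,-5)
closes: descent 1, river 6
min |a| on river = 3

3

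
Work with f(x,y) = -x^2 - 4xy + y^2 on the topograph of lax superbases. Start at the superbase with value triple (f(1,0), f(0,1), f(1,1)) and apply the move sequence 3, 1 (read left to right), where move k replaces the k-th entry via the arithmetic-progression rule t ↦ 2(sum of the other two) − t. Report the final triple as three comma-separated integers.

start (-1,1,-4) = (f(1,0),f(0,1),f(1,1))
replace slot 3: 2·((-1)+1) − (-4) = 4 → (-1,1,4)
replace slot 1: 2·(1+4) − (-1) = 11 → (11,1,4)

11,1,4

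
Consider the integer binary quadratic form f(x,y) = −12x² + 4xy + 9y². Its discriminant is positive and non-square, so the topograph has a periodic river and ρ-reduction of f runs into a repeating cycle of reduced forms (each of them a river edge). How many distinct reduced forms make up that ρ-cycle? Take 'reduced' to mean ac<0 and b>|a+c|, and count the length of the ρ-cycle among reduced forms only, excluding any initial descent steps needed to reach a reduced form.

D = 448, ⌊√D⌋ = 21
river: ρ → (9,14,-7)
river: ρ → (-7,14,9)
river: ρ → (9,4,-12)
river: ρ → (-12,20,1)
river: ρ → (1,20,-12)
river: ρ → (-12,4,9)
ρ-cycle length = 6 (tail of 0 descent steps not counted)

6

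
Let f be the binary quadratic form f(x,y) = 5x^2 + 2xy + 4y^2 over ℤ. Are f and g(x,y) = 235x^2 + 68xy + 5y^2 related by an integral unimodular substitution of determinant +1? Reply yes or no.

D₁ = -76, D₂ = -76
f: flip: (5,2,4)→(4,-2,5)
f: reduced (well bottom): (4,-2,5) with a≤c, −a<b≤a
g: flip: (235,68,5)→(5,-68,235)
g: translate: b→2 (≡-68 mod 10), so (5,-68,235)→(5,2,4)
g: flip: (5,2,4)→(4,-2,5)
g: reduced (well bottom): (4,-2,5) with a≤c, −a<b≤a
reduced forms (4, -2, 5) vs (4, -2, 5) ⇒ equivalent

yes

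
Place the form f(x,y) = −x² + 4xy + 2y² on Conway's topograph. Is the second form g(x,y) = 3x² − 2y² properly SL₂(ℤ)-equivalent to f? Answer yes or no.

D₁ = 24, D₂ = 24
river cycle of f (length 2): (2, 4, -1), (-1, 4, 2)
river cycle of g (length 2): (-2, 4, 1), (1, 4, -2)
cycles differ ⇒ inequivalent

no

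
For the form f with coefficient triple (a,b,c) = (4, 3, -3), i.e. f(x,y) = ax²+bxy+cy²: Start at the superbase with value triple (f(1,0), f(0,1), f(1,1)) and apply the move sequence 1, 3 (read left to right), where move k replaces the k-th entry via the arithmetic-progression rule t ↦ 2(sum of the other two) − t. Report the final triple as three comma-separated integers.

start (4,-3,4) = (f(1,0),f(0,1),f(1,1))
replace slot 1: 2·((-3)+4) − 4 = -2 → (-2,-3,4)
replace slot 3: 2·((-2)+(-3)) − 4 = -14 → (-2,-3,-14)

-2,-3,-14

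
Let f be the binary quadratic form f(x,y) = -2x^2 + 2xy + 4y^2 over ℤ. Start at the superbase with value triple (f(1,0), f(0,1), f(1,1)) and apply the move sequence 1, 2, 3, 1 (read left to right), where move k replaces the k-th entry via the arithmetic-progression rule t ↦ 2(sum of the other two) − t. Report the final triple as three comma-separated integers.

start (-2,4,4) = (f(1,0),f(0,1),f(1,1))
replace slot 1: 2·(4+4) − (-2) = 18 → (18,4,4)
replace slot 2: 2·(18+4) − 4 = 40 → (18,40,4)
replace slot 3: 2·(18+40) − 4 = 112 → (18,40,112)
replace slot 1: 2·(40+112) − 18 = 286 → (286,40,112)

286,40,112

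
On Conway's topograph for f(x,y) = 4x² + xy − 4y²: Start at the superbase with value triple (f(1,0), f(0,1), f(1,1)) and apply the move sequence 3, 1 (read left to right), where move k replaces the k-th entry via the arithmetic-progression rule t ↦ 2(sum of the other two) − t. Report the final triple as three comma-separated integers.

start (4,-4,1) = (f(1,0),f(0,1),f(1,1))
replace slot 3: 2·(4+(-4)) − 1 = -1 → (4,-4,-1)
replace slot 1: 2·((-4)+(-1)) − 4 = -14 → (-14,-4,-1)

-14,-4,-1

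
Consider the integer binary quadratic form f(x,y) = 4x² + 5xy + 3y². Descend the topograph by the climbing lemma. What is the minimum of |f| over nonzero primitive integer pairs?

translate: b→-3 (≡5 mod 8), so (4,5,3)→(4,-3,2)
flip: (4,-3,2)→(2,3,4)
translate: b→-1 (≡3 mod 4), so (2,3,4)→(2,-1,3)
reduced (well bottom): (2,-1,3) with a≤c, −a<b≤a
well minimum = a = 2

2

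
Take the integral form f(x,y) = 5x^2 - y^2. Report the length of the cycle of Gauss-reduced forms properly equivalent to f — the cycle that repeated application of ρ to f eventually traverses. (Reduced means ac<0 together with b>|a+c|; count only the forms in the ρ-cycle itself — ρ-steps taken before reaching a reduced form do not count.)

D = 20, ⌊√D⌋ = 4
descent: ρ → (-1,4,1)  [lands on river]
river: ρ → (1,4,-1)
ρ-cycle length = 2 (tail of 1 descent step not counted)

2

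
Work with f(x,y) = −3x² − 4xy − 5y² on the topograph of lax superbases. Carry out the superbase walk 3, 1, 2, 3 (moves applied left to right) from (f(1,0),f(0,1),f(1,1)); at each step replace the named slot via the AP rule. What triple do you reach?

start (-3,-5,-12) = (f(1,0),f(0,1),f(1,1))
replace slot 3: 2·((-3)+(-5)) − (-12) = -4 → (-3,-5,-4)
replace slot 1: 2·((-5)+(-4)) − (-3) = -15 → (-15,-5,-4)
replace slot 2: 2·((-15)+(-4)) − (-5) = -33 → (-15,-33,-4)
replace slot 3: 2·((-15)+(-33)) − (-4) = -92 → (-15,-33,-92)

-15,-33,-92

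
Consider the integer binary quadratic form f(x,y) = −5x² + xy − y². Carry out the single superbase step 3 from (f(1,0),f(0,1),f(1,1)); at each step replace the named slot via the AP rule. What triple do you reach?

start (-5,-1,-5) = (f(1,0),f(0,1),f(1,1))
replace slot 3: 2·((-5)+(-1)) − (-5) = -7 → (-5,-1,-7)

-5,-1,-7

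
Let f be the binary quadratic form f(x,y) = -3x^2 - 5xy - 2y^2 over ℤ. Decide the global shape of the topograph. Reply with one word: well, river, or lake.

D = b²−4ac = (-5)² − 4·(-3)·(-2) = 1
D = 1² is a perfect square ⇒ form factors over ℤ ⇒ lakes

lake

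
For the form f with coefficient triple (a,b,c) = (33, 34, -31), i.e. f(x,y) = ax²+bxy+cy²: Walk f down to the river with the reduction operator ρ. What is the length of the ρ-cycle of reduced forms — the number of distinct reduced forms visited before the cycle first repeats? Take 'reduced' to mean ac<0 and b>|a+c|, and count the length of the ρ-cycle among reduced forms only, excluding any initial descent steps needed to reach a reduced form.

D = 5248, ⌊√D⌋ = 72
river: ρ → (-31,28,36)
river: ρ → (36,44,-23)
river: ρ → (-23,48,32)
river: ρ → (32,16,-39)
river: ρ → (-39,62,9)
river: ρ → (9,64,-32)
river: ρ → (-32,64,9)
river: ρ → (9,62,-39)
river: ρ → (-39,16,32)
river: ρ → (32,48,-23)
river: ρ → (-23,44,36)
river: ρ → (36,28,-31)
river: ρ → (-31,34,33)
river: ρ → (33,32,-32)
river: ρ → (-32,32,33)
river: ρ → (33,34,-31)
ρ-cycle length = 16 (tail of 0 descent steps not counted)

16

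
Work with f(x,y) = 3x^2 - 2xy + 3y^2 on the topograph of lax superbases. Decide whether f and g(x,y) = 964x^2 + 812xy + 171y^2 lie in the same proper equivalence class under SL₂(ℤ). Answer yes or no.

D₁ = -32, D₂ = -32
f: flip: (3,-2,3)→(3,2,3)
f: reduced (well bottom): (3,2,3) with a≤c, −a<b≤a
g: flip: (964,812,171)→(171,-812,964)
g: translate: b→-128 (≡-812 mod 342), so (171,-812,964)→(171,-128,24)
g: flip: (171,-128,24)→(24,128,171)
g: translate: b→-16 (≡128 mod 48), so (24,128,171)→(24,-16,3)
g: flip: (24,-16,3)→(3,16,24)
g: translate: b→-2 (≡16 mod 6), so (3,16,24)→(3,-2,3)
g: flip: (3,-2,3)→(3,2,3)
g: reduced (well bottom): (3,2,3) with a≤c, −a<b≤a
reduced forms (3, 2, 3) vs (3, 2, 3) ⇒ equivalent

yes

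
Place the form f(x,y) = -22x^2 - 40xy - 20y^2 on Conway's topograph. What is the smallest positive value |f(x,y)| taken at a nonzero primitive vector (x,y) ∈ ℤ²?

translate: b→-4 (≡40 mod 44), so (22,40,20)→(22,-4,2)
flip: (22,-4,2)→(2,4,22)
translate: b→0 (≡4 mod 4), so (2,4,22)→(2,0,20)
reduced (well bottom): (2,0,20) with a≤c, −a<b≤a
well minimum |f| = |-2| = 2 (negative-definite)

2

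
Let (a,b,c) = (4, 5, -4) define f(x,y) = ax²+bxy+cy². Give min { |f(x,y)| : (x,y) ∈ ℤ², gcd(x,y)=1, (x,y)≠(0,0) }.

river: ρ → (-4,3,5)
river: ρ → (5,7,-2)
river: ρ → (-2,9,1)
river: ρ → (1,9,-2)
river: ρ → (-2,7,5)
river: ρ → (5,3,-4)
river: ρ → (-4,5,4)
river: ρ → (4,3,-5)
river: ρ → (-5,7,2)
river: ρ → (2,9,-1)
river: ρ → (-1,9,2)
river: ρ → (2,7,-5)
river: ρ → (-5,3,4)
river: ρ → (4,5,-4)
closes: descent 0, river 14
min |a| on river = 1

1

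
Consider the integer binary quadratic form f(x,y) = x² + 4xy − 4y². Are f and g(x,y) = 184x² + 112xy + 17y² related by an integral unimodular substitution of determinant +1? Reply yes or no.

D₁ = 32, D₂ = 32
river cycle of f (length 2): (-4, 4, 1), (1, 4, -4)
river cycle of g (length 2): (1, 4, -4), (-4, 4, 1)
cycles coincide ⇒ equivalent

yes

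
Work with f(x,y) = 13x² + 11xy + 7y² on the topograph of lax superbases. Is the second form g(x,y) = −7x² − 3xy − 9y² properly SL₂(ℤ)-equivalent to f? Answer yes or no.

D₁ = -243, D₂ = -243
f: flip: (13,11,7)→(7,-11,13)
f: translate: b→3 (≡-11 mod 14), so (7,-11,13)→(7,3,9)
f: reduced (well bottom): (7,3,9) with a≤c, −a<b≤a
g is negative-definite; reduce −g:
−g: reduced (well bottom): (7,3,9) with a≤c, −a<b≤a
flip sign back: reduced form of g is (-7,-3,-9)
reduced forms (7, 3, 9) vs (-7, -3, -9) ⇒ inequivalent

no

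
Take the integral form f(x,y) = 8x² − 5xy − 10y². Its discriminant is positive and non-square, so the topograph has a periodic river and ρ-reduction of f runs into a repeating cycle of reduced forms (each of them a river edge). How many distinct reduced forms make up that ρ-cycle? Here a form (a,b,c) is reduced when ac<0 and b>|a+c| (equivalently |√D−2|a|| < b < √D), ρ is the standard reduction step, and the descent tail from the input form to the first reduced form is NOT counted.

D = 345, ⌊√D⌋ = 18
descent: ρ → (-10,5,8)  [lands on river]
river: ρ → (8,11,-7)
river: ρ → (-7,17,2)
river: ρ → (2,15,-15)
river: ρ → (-15,15,2)
river: ρ → (2,17,-7)
river: ρ → (-7,11,8)
river: ρ → (8,5,-10)
river: ρ → (-10,15,3)
river: ρ → (3,15,-10)
ρ-cycle length = 10 (tail of 1 descent step not counted)

10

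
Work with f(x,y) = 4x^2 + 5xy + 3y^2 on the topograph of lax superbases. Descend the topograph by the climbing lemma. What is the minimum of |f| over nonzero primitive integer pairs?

translate: b→-3 (≡5 mod 8), so (4,5,3)→(4,-3,2)
flip: (4,-3,2)→(2,3,4)
translate: b→-1 (≡3 mod 4), so (2,3,4)→(2,-1,3)
reduced (well bottom): (2,-1,3) with a≤c, −a<b≤a
well minimum = a = 2

2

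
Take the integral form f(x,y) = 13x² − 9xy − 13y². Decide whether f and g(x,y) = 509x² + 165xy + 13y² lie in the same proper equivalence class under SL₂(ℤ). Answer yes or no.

D₁ = 757, D₂ = 757
river cycle of f (length 26): (-13, 9, 13), (13, 17, -9), (-9, 19, 11), (11, 25, -3), (-3, 23, 19), (19, 15, -7), (-7, 27, 1), (1, 27, -7), (-7, 15, 19), (19, 23, -3), … (16 more)
river cycle of g (length 26): (13, 17, -9), (-9, 19, 11), (11, 25, -3), (-3, 23, 19), (19, 15, -7), (-7, 27, 1), (1, 27, -7), (-7, 15, 19), (19, 23, -3), (-3, 25, 11), … (16 more)
cycles coincide ⇒ equivalent

yes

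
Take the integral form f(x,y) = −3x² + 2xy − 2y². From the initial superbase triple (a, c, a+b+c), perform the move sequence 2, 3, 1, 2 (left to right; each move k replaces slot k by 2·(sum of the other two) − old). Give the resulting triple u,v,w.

start (-3,-2,-3) = (f(1,0),f(0,1),f(1,1))
replace slot 2: 2·((-3)+(-3)) − (-2) = -10 → (-3,-10,-3)
replace slot 3: 2·((-3)+(-10)) − (-3) = -23 → (-3,-10,-23)
replace slot 1: 2·((-10)+(-23)) − (-3) = -63 → (-63,-10,-23)
replace slot 2: 2·((-63)+(-23)) − (-10) = -162 → (-63,-162,-23)

-63,-162,-23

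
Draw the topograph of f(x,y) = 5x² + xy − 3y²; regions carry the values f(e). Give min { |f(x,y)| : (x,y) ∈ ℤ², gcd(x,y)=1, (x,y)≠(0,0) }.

descent: ρ → (-3,5,3)  [lands on river]
river: ρ → (3,7,-1)
river: ρ → (-1,7,3)
river: ρ → (3,5,-3)
river: ρ → (-3,7,1)
river: ρ → (1,7,-3)
closes: descent 1, river 6
min |a| on river = 1

1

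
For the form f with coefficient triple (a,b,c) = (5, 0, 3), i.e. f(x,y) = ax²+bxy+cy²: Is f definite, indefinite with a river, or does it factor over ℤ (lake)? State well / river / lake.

D = b²−4ac = 0² − 4·5·3 = -60
D < 0 ⇒ definite ⇒ every region one sign ⇒ single well

well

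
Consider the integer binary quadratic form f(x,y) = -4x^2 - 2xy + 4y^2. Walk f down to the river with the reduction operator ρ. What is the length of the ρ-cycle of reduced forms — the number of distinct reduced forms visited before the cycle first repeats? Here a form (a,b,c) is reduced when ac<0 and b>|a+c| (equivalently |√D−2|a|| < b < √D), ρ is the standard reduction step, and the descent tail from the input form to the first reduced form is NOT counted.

D = 68, ⌊√D⌋ = 8
descent: ρ → (4,2,-4)  [lands on river]
river: ρ → (-4,6,2)
river: ρ → (2,6,-4)
river: ρ → (-4,2,4)
river: ρ → (4,6,-2)
river: ρ → (-2,6,4)
ρ-cycle length = 6 (tail of 1 descent step not counted)

6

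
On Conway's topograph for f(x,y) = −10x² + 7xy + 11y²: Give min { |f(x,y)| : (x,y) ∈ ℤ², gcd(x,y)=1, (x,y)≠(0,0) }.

river: ρ → (11,15,-6)
river: ρ → (-6,21,2)
river: ρ → (2,19,-16)
river: ρ → (-16,13,5)
river: ρ → (5,17,-10)
river: ρ → (-10,3,12)
river: ρ → (12,21,-1)
river: ρ → (-1,21,12)
river: ρ → (12,3,-10)
river: ρ → (-10,17,5)
river: ρ → (5,13,-16)
river: ρ → (-16,19,2)
river: ρ → (2,21,-6)
river: ρ → (-6,15,11)
river: ρ → (11,7,-10)
river: ρ → (-10,13,8)
river: ρ → (8,19,-4)
river: ρ → (-4,21,3)
river: ρ → (3,21,-4)
river: ρ → (-4,19,8)
river: ρ → (8,13,-10)
river: ρ → (-10,7,11)
closes: descent 0, river 22
min |a| on river = 1

1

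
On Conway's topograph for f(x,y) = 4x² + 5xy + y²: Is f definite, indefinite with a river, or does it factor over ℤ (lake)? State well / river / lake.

D = b²−4ac = 5² − 4·4·1 = 9
D = 3² is a perfect square ⇒ form factors over ℤ ⇒ lakes

lake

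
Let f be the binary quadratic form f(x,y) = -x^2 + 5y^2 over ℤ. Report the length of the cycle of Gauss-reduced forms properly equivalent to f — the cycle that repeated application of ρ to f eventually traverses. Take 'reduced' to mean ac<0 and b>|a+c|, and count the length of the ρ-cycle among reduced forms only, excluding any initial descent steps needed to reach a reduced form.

D = 20, ⌊√D⌋ = 4
descent: ρ → (5,0,-1)
descent: ρ → (-1,4,1)  [lands on river]
river: ρ → (1,4,-1)
ρ-cycle length = 2 (tail of 2 descent steps not counted)

2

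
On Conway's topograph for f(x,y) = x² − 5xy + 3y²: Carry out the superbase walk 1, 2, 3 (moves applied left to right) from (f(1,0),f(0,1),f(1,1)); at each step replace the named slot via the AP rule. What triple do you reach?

start (1,3,-1) = (f(1,0),f(0,1),f(1,1))
replace slot 1: 2·(3+(-1)) − 1 = 3 → (3,3,-1)
replace slot 2: 2·(3+(-1)) − 3 = 1 → (3,1,-1)
replace slot 3: 2·(3+1) − (-1) = 9 → (3,1,9)

3,1,9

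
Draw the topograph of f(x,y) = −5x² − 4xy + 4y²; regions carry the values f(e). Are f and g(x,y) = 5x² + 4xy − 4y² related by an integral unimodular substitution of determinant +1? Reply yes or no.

D₁ = 96, D₂ = 96
river cycle of f (length 4): (4, 4, -5), (-5, 6, 3), (3, 6, -5), (-5, 4, 4)
river cycle of g (length 4): (-4, 4, 5), (5, 6, -3), (-3, 6, 5), (5, 4, -4)
cycles differ ⇒ inequivalent

no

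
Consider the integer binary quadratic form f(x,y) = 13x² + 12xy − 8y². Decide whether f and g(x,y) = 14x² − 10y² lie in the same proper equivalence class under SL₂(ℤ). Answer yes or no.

D₁ = 560, D₂ = 560
river cycle of f (length 6): (-8, 20, 5), (5, 20, -8), (-8, 12, 13), (13, 14, -7), (-7, 14, 13), (13, 12, -8)
river cycle of g (length 2): (-10, 20, 4), (4, 20, -10)
cycles differ ⇒ inequivalent

no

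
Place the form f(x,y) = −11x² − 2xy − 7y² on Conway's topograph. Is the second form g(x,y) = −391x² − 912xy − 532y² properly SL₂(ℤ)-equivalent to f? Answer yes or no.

D₁ = -304, D₂ = -304
f is negative-definite; reduce −f:
−f: flip: (11,2,7)→(7,-2,11)
−f: reduced (well bottom): (7,-2,11) with a≤c, −a<b≤a
flip sign back: reduced form of f is (-7,2,-11)
g is negative-definite; reduce −g:
−g: translate: b→130 (≡912 mod 782), so (391,912,532)→(391,130,11)
−g: flip: (391,130,11)→(11,-130,391)
−g: translate: b→2 (≡-130 mod 22), so (11,-130,391)→(11,2,7)
−g: flip: (11,2,7)→(7,-2,11)
−g: reduced (well bottom): (7,-2,11) with a≤c, −a<b≤a
flip sign back: reduced form of g is (-7,2,-11)
reduced forms (-7, 2, -11) vs (-7, 2, -11) ⇒ equivalent

yes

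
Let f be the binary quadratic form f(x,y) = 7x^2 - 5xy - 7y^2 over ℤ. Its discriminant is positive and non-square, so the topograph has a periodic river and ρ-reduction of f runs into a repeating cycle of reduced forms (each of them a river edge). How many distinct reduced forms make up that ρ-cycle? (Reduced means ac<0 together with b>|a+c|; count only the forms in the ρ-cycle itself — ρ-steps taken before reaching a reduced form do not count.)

D = 221, ⌊√D⌋ = 14
descent: ρ → (-7,5,7)  [lands on river]
river: ρ → (7,9,-5)
river: ρ → (-5,11,5)
river: ρ → (5,9,-7)
ρ-cycle length = 4 (tail of 1 descent step not counted)

4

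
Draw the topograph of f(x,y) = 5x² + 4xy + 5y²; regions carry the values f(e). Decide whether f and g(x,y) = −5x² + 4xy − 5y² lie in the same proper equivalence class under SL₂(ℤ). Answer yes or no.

D₁ = -84, D₂ = -84
f: reduced (well bottom): (5,4,5) with a≤c, −a<b≤a
g is negative-definite; reduce −g:
−g: flip: (5,-4,5)→(5,4,5)
−g: reduced (well bottom): (5,4,5) with a≤c, −a<b≤a
flip sign back: reduced form of g is (-5,-4,-5)
reduced forms (5, 4, 5) vs (-5, -4, -5) ⇒ inequivalent

no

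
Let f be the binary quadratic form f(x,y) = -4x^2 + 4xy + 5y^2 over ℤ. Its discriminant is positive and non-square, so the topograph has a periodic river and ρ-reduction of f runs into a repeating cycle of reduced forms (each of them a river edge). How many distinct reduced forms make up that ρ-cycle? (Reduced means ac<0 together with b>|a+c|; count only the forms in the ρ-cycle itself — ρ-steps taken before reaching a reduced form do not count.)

D = 96, ⌊√D⌋ = 9
river: ρ → (5,6,-3)
river: ρ → (-3,6,5)
river: ρ → (5,4,-4)
river: ρ → (-4,4,5)
ρ-cycle length = 4 (tail of 0 descent steps not counted)

4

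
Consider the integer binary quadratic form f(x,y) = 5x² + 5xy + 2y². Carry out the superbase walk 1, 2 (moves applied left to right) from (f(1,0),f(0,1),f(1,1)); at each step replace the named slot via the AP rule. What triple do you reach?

start (5,2,12) = (f(1,0),f(0,1),f(1,1))
replace slot 1: 2·(2+12) − 5 = 23 → (23,2,12)
replace slot 2: 2·(23+12) − 2 = 68 → (23,68,12)

23,68,12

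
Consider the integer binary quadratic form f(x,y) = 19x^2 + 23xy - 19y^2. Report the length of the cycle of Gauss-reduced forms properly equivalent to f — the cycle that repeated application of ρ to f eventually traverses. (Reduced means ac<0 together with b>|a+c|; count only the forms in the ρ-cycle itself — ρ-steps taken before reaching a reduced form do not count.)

D = 1973, ⌊√D⌋ = 44
river: ρ → (-19,15,23)
river: ρ → (23,31,-11)
river: ρ → (-11,35,17)
river: ρ → (17,33,-13)
river: ρ → (-13,19,31)
river: ρ → (31,43,-1)
river: ρ → (-1,43,31)
river: ρ → (31,19,-13)
river: ρ → (-13,33,17)
river: ρ → (17,35,-11)
river: ρ → (-11,31,23)
river: ρ → (23,15,-19)
river: ρ → (-19,23,19)
river: ρ → (19,15,-23)
river: ρ → (-23,31,11)
river: ρ → (11,35,-17)
river: ρ → (-17,33,13)
river: ρ → (13,19,-31)
river: ρ → (-31,43,1)
river: ρ → (1,43,-31)
river: ρ → (-31,19,13)
river: ρ → (13,33,-17)
river: ρ → (-17,35,11)
river: ρ → (11,31,-23)
river: ρ → (-23,15,19)
river: ρ → (19,23,-19)
ρ-cycle length = 26 (tail of 0 descent steps not counted)

26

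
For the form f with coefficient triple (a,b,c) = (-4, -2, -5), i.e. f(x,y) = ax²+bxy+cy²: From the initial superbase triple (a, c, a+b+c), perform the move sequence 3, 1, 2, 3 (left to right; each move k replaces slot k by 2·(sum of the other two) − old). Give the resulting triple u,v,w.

start (-4,-5,-11) = (f(1,0),f(0,1),f(1,1))
replace slot 3: 2·((-4)+(-5)) − (-11) = -7 → (-4,-5,-7)
replace slot 1: 2·((-5)+(-7)) − (-4) = -20 → (-20,-5,-7)
replace slot 2: 2·((-20)+(-7)) − (-5) = -49 → (-20,-49,-7)
replace slot 3: 2·((-20)+(-49)) − (-7) = -131 → (-20,-49,-131)

-20,-49,-131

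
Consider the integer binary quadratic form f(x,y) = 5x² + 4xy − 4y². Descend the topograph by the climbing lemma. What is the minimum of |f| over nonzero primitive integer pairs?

river: ρ → (-4,4,5)
river: ρ → (5,6,-3)
river: ρ → (-3,6,5)
river: ρ → (5,4,-4)
closes: descent 0, river 4
min |a| on river = 3

3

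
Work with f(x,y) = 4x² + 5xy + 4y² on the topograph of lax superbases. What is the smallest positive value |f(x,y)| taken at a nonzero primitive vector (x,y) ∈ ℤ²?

translate: b→-3 (≡5 mod 8), so (4,5,4)→(4,-3,3)
flip: (4,-3,3)→(3,3,4)
reduced (well bottom): (3,3,4) with a≤c, −a<b≤a
well minimum = a = 3

3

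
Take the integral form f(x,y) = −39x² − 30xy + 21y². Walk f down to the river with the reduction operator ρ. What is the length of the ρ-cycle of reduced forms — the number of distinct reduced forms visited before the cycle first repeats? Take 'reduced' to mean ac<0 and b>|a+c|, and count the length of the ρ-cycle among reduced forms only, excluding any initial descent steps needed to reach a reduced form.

D = 4176, ⌊√D⌋ = 64
descent: ρ → (21,30,-39)  [lands on river]
river: ρ → (-39,48,12)
river: ρ → (12,48,-39)
river: ρ → (-39,30,21)
river: ρ → (21,54,-15)
river: ρ → (-15,36,48)
river: ρ → (48,60,-3)
river: ρ → (-3,60,48)
river: ρ → (48,36,-15)
river: ρ → (-15,54,21)
ρ-cycle length = 10 (tail of 1 descent step not counted)

10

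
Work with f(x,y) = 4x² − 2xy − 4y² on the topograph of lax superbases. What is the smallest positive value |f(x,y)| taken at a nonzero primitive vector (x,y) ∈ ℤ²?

descent: ρ → (-4,2,4)  [lands on river]
river: ρ → (4,6,-2)
river: ρ → (-2,6,4)
river: ρ → (4,2,-4)
river: ρ → (-4,6,2)
river: ρ → (2,6,-4)
closes: descent 1, river 6
min |a| on river = 2

2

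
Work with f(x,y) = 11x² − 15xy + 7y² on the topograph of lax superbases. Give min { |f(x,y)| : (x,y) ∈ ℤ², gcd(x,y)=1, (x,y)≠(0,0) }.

translate: b→7 (≡-15 mod 22), so (11,-15,7)→(11,7,3)
flip: (11,7,3)→(3,-7,11)
translate: b→-1 (≡-7 mod 6), so (3,-7,11)→(3,-1,7)
reduced (well bottom): (3,-1,7) with a≤c, −a<b≤a
well minimum = a = 3

3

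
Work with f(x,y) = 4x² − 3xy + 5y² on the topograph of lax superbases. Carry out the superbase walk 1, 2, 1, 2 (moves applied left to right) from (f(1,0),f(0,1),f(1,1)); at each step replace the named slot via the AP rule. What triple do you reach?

start (4,5,6) = (f(1,0),f(0,1),f(1,1))
replace slot 1: 2·(5+6) − 4 = 18 → (18,5,6)
replace slot 2: 2·(18+6) − 5 = 43 → (18,43,6)
replace slot 1: 2·(43+6) − 18 = 80 → (80,43,6)
replace slot 2: 2·(80+6) − 43 = 129 → (80,129,6)

80,129,6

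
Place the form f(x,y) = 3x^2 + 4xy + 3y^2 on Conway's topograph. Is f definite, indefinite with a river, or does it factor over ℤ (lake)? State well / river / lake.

D = b²−4ac = 4² − 4·3·3 = -20
D < 0 ⇒ definite ⇒ every region one sign ⇒ single well

well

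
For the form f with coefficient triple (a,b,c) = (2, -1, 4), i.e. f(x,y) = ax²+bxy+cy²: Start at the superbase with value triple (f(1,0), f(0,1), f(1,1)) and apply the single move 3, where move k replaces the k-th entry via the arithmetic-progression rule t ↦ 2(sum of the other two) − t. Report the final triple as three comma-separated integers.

start (2,4,5) = (f(1,0),f(0,1),f(1,1))
replace slot 3: 2·(2+4) − 5 = 7 → (2,4,7)

2,4,7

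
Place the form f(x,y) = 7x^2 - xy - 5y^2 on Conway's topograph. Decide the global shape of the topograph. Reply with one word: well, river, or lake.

D = b²−4ac = (-1)² − 4·7·(-5) = 141
D > 0 non-square ⇒ indefinite ⇒ periodic river

river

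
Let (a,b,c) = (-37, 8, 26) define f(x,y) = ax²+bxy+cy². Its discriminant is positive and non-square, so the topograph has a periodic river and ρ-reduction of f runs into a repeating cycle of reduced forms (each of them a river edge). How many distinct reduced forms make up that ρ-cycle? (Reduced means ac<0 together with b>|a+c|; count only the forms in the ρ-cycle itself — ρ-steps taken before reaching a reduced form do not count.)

D = 3912, ⌊√D⌋ = 62
descent: ρ → (26,44,-19)  [lands on river]
river: ρ → (-19,32,38)
river: ρ → (38,44,-13)
river: ρ → (-13,60,6)
river: ρ → (6,60,-13)
river: ρ → (-13,44,38)
river: ρ → (38,32,-19)
river: ρ → (-19,44,26)
river: ρ → (26,60,-3)
river: ρ → (-3,60,26)
ρ-cycle length = 10 (tail of 1 descent step not counted)

10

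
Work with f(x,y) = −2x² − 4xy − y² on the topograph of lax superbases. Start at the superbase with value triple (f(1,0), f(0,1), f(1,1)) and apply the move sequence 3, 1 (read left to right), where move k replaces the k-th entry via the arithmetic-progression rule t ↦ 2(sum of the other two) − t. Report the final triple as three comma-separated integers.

start (-2,-1,-7) = (f(1,0),f(0,1),f(1,1))
replace slot 3: 2·((-2)+(-1)) − (-7) = 1 → (-2,-1,1)
replace slot 1: 2·((-1)+1) − (-2) = 2 → (2,-1,1)

2,-1,1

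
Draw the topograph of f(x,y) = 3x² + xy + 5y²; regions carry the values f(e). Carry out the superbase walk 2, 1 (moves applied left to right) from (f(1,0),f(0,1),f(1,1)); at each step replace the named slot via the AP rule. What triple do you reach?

start (3,5,9) = (f(1,0),f(0,1),f(1,1))
replace slot 2: 2·(3+9) − 5 = 19 → (3,19,9)
replace slot 1: 2·(19+9) − 3 = 53 → (53,19,9)

53,19,9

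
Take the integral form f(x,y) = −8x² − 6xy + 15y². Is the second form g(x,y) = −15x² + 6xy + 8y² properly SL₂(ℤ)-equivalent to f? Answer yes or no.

D₁ = 516, D₂ = 516
river cycle of f (length 10): (-8, 10, 13), (13, 16, -5), (-5, 14, 16), (16, 18, -3), (-3, 18, 16), (16, 14, -5), (-5, 16, 13), (13, 10, -8), (-8, 22, 1), (1, 22, -8)
river cycle of g (length 10): (8, 10, -13), (-13, 16, 5), (5, 14, -16), (-16, 18, 3), (3, 18, -16), (-16, 14, 5), (5, 16, -13), (-13, 10, 8), (8, 22, -1), (-1, 22, 8)
cycles differ ⇒ inequivalent

no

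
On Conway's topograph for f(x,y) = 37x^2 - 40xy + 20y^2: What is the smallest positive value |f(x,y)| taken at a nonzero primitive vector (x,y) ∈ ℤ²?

translate: b→34 (≡-40 mod 74), so (37,-40,20)→(37,34,17)
flip: (37,34,17)→(17,-34,37)
translate: b→0 (≡-34 mod 34), so (17,-34,37)→(17,0,20)
reduced (well bottom): (17,0,20) with a≤c, −a<b≤a
well minimum = a = 17

17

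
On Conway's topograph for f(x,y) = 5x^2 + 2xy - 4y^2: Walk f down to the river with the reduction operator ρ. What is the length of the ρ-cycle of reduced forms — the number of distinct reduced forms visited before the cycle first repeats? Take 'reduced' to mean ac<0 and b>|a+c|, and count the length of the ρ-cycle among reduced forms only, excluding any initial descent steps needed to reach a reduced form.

D = 84, ⌊√D⌋ = 9
river: ρ → (-4,6,3)
river: ρ → (3,6,-4)
river: ρ → (-4,2,5)
river: ρ → (5,8,-1)
river: ρ → (-1,8,5)
river: ρ → (5,2,-4)
ρ-cycle length = 6 (tail of 0 descent steps not counted)

6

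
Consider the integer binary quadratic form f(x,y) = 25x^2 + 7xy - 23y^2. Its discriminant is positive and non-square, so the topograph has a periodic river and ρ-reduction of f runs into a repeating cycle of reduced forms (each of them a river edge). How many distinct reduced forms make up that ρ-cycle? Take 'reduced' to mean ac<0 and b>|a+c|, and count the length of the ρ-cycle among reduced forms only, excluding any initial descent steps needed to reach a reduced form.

D = 2349, ⌊√D⌋ = 48
river: ρ → (-23,39,9)
river: ρ → (9,33,-35)
river: ρ → (-35,37,7)
river: ρ → (7,47,-5)
river: ρ → (-5,43,25)
river: ρ → (25,7,-23)
ρ-cycle length = 6 (tail of 0 descent steps not counted)

6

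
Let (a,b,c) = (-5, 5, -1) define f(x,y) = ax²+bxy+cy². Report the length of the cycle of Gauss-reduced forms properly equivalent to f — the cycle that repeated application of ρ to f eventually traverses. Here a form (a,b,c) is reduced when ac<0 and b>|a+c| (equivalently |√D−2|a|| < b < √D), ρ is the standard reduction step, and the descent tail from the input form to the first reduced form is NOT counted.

D = 5, ⌊√D⌋ = 2
descent: ρ → (-1,1,1)  [lands on river]
river: ρ → (1,1,-1)
ρ-cycle length = 2 (tail of 1 descent step not counted)

2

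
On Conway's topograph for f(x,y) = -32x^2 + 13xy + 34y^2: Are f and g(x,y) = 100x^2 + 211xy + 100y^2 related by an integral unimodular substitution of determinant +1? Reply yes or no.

D₁ = 4521, D₂ = 4521
river cycle of f (length 34): (34, 55, -11), (-11, 55, 34), (34, 13, -32), (-32, 51, 15), (15, 39, -50), (-50, 61, 4), (4, 67, -2), (-2, 65, 37), (37, 9, -30), (-30, 51, 16), … (24 more)
river cycle of g (length 34): (-11, 55, 34), (34, 13, -32), (-32, 51, 15), (15, 39, -50), (-50, 61, 4), (4, 67, -2), (-2, 65, 37), (37, 9, -30), (-30, 51, 16), (16, 45, -39), … (24 more)
cycles coincide ⇒ equivalent

yes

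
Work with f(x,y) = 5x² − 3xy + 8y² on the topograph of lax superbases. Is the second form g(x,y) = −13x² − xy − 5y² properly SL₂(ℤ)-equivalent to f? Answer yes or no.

D₁ = -151, D₂ = -259
discriminants differ ⇒ not SL₂(ℤ)-equivalent

no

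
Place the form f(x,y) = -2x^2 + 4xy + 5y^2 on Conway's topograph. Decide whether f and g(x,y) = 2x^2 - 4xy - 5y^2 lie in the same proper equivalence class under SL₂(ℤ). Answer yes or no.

D₁ = 56, D₂ = 56
river cycle of f (length 4): (5, 6, -1), (-1, 6, 5), (5, 4, -2), (-2, 4, 5)
river cycle of g (length 4): (-5, 4, 2), (2, 4, -5), (-5, 6, 1), (1, 6, -5)
cycles differ ⇒ inequivalent

no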